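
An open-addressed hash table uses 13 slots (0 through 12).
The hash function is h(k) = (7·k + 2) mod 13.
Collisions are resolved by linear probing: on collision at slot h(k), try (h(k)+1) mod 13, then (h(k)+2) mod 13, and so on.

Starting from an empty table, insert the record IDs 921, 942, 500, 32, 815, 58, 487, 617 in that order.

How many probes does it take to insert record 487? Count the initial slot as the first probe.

921 hashes to 1; slot 1 is free -> place at 1.
942 hashes to 5; slot 5 is free -> place at 5.
500 hashes to 5; 5 taken -> place at 6.
32 hashes to 5; 5,6 taken -> place at 7.
815 hashes to 0; slot 0 is free -> place at 0.
58 hashes to 5; 5,6,7 taken -> place at 8.
487 hashes to 5; 5,6,7,8 taken -> place at 9.
617 hashes to 5; 5,6,7,8,9 taken -> place at 10.
Table: [815, 921, -, -, -, 942, 500, 32, 58, 487, 617, -, -]

5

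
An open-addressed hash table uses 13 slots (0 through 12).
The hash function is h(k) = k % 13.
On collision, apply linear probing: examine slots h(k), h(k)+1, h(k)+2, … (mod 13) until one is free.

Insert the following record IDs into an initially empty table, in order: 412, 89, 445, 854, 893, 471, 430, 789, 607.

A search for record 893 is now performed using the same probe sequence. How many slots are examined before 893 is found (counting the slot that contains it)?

4

412 hashes to 9; slot 9 is free → place at 9.
89 hashes to 11; slot 11 is free → place at 11.
445 hashes to 3; slot 3 is free → place at 3.
854 hashes to 9; 9 taken → place at 10.
893 hashes to 9; 9,10,11 taken → place at 12.
471 hashes to 3; 3 taken → place at 4.
430 hashes to 1; slot 1 is free → place at 1.
789 hashes to 9; 9,10,11,12 taken → place at 0.
607 hashes to 9; 9,10,11,12,0,1 taken → place at 2.
Table: [789, 430, 607, 445, 471, -, -, -, -, 412, 854, 89, 893]
Lookup 893: h=9, probe 9,10,11,12 → found at 12.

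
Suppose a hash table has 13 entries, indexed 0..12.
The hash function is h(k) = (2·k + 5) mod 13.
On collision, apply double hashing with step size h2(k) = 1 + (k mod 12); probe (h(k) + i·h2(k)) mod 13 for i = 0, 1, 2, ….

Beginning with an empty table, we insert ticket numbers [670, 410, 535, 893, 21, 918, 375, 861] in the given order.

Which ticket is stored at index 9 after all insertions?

410

Insert 670: h=6, slot 6 empty => index 6.
Insert 410: h=6, h2=3, slot 6 occupied => index 9.
Insert 535: h=9, h2=8, slot 9 occupied => index 4.
Insert 893: h=10, slot 10 empty => index 10.
Insert 21: h=8, slot 8 empty => index 8.
Insert 918: h=8, h2=7, slot 8 occupied => index 2.
Insert 375: h=1, slot 1 empty => index 1.
Insert 861: h=11, slot 11 empty => index 11.
Table: [_, 375, 918, _, 535, _, 670, _, 21, 410, 893, 861, _]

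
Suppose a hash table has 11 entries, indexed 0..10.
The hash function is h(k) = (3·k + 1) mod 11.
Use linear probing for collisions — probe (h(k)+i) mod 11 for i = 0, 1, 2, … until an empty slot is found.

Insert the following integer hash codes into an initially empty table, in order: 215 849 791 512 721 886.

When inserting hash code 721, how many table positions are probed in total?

215: h=8 => slot 8
849: h=7 => slot 7
791: h=9 => slot 9
512: h=8, probe 8,9,10 => slot 10
721: h=8, probe 8,9,10,0 => slot 0
886: h=8, probe 8,9,10,0,1 => slot 1
Table: [721, 886, _, _, _, _, _, 849, 215, 791, 512]

4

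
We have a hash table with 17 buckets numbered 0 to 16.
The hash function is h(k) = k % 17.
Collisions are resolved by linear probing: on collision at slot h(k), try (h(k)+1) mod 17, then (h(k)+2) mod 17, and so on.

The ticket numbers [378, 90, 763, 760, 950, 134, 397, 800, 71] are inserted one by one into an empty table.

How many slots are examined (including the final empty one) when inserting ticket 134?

3

378: h=4 → slot 4
90: h=5 → slot 5
763: h=15 → slot 15
760: h=12 → slot 12
950: h=15, probe 15,16 → slot 16
134: h=15, probe 15,16,0 → slot 0
397: h=6 → slot 6
800: h=1 → slot 1
71: h=3 → slot 3
Table: [134, 800, —, 71, 378, 90, 397, —, —, —, —, —, 760, —, —, 763, 950]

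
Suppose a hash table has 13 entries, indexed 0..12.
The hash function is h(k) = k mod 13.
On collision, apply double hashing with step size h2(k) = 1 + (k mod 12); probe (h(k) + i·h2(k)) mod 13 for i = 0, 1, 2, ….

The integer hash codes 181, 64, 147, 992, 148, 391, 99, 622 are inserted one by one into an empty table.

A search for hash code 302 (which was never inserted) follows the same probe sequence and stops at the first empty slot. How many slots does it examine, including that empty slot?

181 hashes to 12; slot 12 is free => place at 12.
64 hashes to 12, h2=5; 12 taken => place at 4.
147 hashes to 4, h2=4; 4 taken => place at 8.
992 hashes to 4, h2=9; 4 taken => place at 0.
148 hashes to 5; slot 5 is free => place at 5.
391 hashes to 1; slot 1 is free => place at 1.
99 hashes to 8, h2=4; 8,12 taken => place at 3.
622 hashes to 11; slot 11 is free => place at 11.
Table: [992, 391, -, 99, 64, 148, -, -, 147, -, -, 622, 181]
Lookup 302: h=3, h2=3, probe 3,6 → slot 6 empty, not found.

2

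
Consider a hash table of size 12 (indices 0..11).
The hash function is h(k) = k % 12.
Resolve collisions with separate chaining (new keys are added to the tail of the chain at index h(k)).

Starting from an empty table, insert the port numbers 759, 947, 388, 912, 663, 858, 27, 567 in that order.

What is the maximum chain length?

759 -> bucket 3
947 -> bucket 11
388 -> bucket 4
912 -> bucket 0
663 -> bucket 3 (collision)
858 -> bucket 6
27 -> bucket 3 (collision)
567 -> bucket 3 (collision)
Final buckets:
0: 912
1: .
2: .
3: 759 -> 663 -> 27 -> 567
4: 388
5: .
6: 858
7: .
8: .
9: .
10: .
11: 947

4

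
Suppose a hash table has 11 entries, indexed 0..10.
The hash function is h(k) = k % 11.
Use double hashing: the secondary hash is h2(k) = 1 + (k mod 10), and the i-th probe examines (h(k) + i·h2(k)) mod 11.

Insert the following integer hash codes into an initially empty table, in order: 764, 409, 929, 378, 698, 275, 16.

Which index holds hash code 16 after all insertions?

1

764: h=5 → slot 5
409: h=2 → slot 2
929: h=5, h2=10, probe 5,4 → slot 4
378: h=4, h2=9, probe 4,2,0 → slot 0
698: h=5, h2=9, probe 5,3 → slot 3
275: h=0, h2=6, probe 0,6 → slot 6
16: h=5, h2=7, probe 5,1 → slot 1
Table: [378, 16, 409, 698, 929, 764, 275, —, —, —, —]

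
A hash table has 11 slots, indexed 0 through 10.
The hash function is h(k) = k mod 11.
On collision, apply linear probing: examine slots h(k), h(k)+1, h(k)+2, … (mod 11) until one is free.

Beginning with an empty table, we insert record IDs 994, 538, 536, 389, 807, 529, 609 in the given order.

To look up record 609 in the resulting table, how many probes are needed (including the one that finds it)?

4

994 hashes to 4; slot 4 is free -> place at 4.
538 hashes to 10; slot 10 is free -> place at 10.
536 hashes to 8; slot 8 is free -> place at 8.
389 hashes to 4; 4 taken -> place at 5.
807 hashes to 4; 4,5 taken -> place at 6.
529 hashes to 1; slot 1 is free -> place at 1.
609 hashes to 4; 4,5,6 taken -> place at 7.
Table: [., 529, ., ., 994, 389, 807, 609, 536, ., 538]
Lookup 609: h=4, probe 4,5,6,7 → found at 7.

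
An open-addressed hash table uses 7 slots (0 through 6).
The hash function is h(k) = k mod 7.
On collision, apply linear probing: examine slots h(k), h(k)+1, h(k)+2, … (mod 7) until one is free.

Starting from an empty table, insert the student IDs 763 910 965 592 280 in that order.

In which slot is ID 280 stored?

763: h=0 → slot 0
910: h=0, probe 0,1 → slot 1
965: h=6 → slot 6
592: h=4 → slot 4
280: h=0, probe 0,1,2 → slot 2
Table: [763, 910, 280, ∅, 592, ∅, 965]

2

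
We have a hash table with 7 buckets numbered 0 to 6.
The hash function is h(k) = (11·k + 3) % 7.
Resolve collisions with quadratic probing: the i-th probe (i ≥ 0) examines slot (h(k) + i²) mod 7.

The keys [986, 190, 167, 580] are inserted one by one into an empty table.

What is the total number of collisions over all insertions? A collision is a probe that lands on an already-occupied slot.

5

986: h=6 => slot 6
190: h=0 => slot 0
167: h=6, probe 6,0,3 => slot 3
580: h=6, probe 6,0,3,1 => slot 1
Table: [190, 580, ., 167, ., ., 986]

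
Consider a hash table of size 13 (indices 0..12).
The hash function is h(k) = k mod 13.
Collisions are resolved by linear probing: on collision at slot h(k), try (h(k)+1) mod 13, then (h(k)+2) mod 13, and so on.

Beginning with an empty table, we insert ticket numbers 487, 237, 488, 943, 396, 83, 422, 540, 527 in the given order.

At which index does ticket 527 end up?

12

487: h=6 => slot 6
237: h=3 => slot 3
488: h=7 => slot 7
943: h=7, probe 7,8 => slot 8
396: h=6, probe 6,7,8,9 => slot 9
83: h=5 => slot 5
422: h=6, probe 6,7,8,9,10 => slot 10
540: h=7, probe 7,8,9,10,11 => slot 11
527: h=7, probe 7,8,9,10,11,12 => slot 12
Table: [_, _, _, 237, _, 83, 487, 488, 943, 396, 422, 540, 527]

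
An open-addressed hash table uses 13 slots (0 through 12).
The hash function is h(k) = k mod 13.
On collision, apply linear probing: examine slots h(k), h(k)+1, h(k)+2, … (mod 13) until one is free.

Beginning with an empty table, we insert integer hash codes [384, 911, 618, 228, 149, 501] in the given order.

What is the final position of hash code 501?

10

384 hashes to 7; slot 7 is free => place at 7.
911 hashes to 1; slot 1 is free => place at 1.
618 hashes to 7; 7 taken => place at 8.
228 hashes to 7; 7,8 taken => place at 9.
149 hashes to 6; slot 6 is free => place at 6.
501 hashes to 7; 7,8,9 taken => place at 10.
Table: [_, 911, _, _, _, _, 149, 384, 618, 228, 501, _, _]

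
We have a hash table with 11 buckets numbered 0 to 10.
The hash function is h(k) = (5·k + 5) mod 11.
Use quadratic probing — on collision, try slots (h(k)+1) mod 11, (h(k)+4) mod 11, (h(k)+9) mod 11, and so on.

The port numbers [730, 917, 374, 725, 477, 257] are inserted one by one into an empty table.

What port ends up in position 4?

730: h=3 -> slot 3
917: h=3, probe 3,4 -> slot 4
374: h=5 -> slot 5
725: h=0 -> slot 0
477: h=3, probe 3,4,7 -> slot 7
257: h=3, probe 3,4,7,1 -> slot 1
Table: [725, 257, -, 730, 917, 374, -, 477, -, -, -]

917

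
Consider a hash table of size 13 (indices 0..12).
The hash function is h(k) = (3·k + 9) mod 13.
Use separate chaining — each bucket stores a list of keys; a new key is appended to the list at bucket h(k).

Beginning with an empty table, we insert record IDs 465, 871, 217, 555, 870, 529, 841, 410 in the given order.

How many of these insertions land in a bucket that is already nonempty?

465 → bucket 0
871 → bucket 9
217 → bucket 10
555 → bucket 10 (collision)
870 → bucket 6
529 → bucket 10 (collision)
841 → bucket 10 (collision)
410 → bucket 4
Final buckets:
0: 465
1: -
2: -
3: -
4: 410
5: -
6: 870
7: -
8: -
9: 871
10: 217 -> 555 -> 529 -> 841
11: -
12: -

3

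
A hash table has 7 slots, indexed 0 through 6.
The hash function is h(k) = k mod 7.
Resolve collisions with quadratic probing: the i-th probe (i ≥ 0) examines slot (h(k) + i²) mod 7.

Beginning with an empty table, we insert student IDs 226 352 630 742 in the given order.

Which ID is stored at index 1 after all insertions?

226: h=2 -> slot 2
352: h=2, probe 2,3 -> slot 3
630: h=0 -> slot 0
742: h=0, probe 0,1 -> slot 1
Table: [630, 742, 226, 352, ., ., .]

742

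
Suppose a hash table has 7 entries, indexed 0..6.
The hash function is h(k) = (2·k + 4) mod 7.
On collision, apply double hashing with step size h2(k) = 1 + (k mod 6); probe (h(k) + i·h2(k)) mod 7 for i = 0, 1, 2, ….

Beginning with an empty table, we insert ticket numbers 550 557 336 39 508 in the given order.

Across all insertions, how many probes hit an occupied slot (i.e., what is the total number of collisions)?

Insert 550: h=5, slot 5 empty -> index 5.
Insert 557: h=5, h2=6, slot 5 occupied -> index 4.
Insert 336: h=4, h2=1, slots 4,5 occupied -> index 6.
Insert 39: h=5, h2=4, slot 5 occupied -> index 2.
Insert 508: h=5, h2=5, slot 5 occupied -> index 3.
Table: [_, _, 39, 508, 557, 550, 336]

5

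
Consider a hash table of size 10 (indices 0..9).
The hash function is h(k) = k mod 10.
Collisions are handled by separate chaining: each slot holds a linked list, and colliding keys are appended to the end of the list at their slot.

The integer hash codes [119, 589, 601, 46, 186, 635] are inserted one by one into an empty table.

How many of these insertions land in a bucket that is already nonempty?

2

119 -> bucket 9
589 -> bucket 9 (collision)
601 -> bucket 1
46 -> bucket 6
186 -> bucket 6 (collision)
635 -> bucket 5
Final buckets:
0: ∅
1: 601
2: ∅
3: ∅
4: ∅
5: 635
6: 46 -> 186
7: ∅
8: ∅
9: 119 -> 589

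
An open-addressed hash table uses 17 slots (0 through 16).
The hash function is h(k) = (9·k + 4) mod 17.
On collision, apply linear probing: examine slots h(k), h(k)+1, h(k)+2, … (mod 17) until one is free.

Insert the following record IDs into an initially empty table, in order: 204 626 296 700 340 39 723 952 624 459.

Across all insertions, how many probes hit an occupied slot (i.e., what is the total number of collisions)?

204 hashes to 4; slot 4 is free -> place at 4.
626 hashes to 11; slot 11 is free -> place at 11.
296 hashes to 16; slot 16 is free -> place at 16.
700 hashes to 14; slot 14 is free -> place at 14.
340 hashes to 4; 4 taken -> place at 5.
39 hashes to 15; slot 15 is free -> place at 15.
723 hashes to 0; slot 0 is free -> place at 0.
952 hashes to 4; 4,5 taken -> place at 6.
624 hashes to 10; slot 10 is free -> place at 10.
459 hashes to 4; 4,5,6 taken -> place at 7.
Table: [723, ., ., ., 204, 340, 952, 459, ., ., 624, 626, ., ., 700, 39, 296]

6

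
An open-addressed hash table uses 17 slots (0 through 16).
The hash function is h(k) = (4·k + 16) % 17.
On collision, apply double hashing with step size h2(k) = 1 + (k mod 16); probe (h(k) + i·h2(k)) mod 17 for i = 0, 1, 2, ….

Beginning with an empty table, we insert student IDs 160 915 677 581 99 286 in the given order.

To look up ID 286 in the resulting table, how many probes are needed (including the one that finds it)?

2

160 hashes to 10; slot 10 is free → place at 10.
915 hashes to 4; slot 4 is free → place at 4.
677 hashes to 4, h2=6; 4,10 taken → place at 16.
581 hashes to 11; slot 11 is free → place at 11.
99 hashes to 4, h2=4; 4 taken → place at 8.
286 hashes to 4, h2=15; 4 taken → place at 2.
Table: [∅, ∅, 286, ∅, 915, ∅, ∅, ∅, 99, ∅, 160, 581, ∅, ∅, ∅, ∅, 677]
Lookup 286: h=4, h2=15, probe 4,2 → found at 2.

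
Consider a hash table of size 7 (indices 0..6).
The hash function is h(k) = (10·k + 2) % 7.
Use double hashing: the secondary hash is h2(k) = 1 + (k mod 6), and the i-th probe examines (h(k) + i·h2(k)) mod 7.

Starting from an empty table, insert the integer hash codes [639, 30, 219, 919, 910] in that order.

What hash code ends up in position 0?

910

Insert 639: h=1, slot 1 empty => index 1.
Insert 30: h=1, h2=1, slot 1 occupied => index 2.
Insert 219: h=1, h2=4, slot 1 occupied => index 5.
Insert 919: h=1, h2=2, slot 1 occupied => index 3.
Insert 910: h=2, h2=5, slot 2 occupied => index 0.
Table: [910, 639, 30, 919, —, 219, —]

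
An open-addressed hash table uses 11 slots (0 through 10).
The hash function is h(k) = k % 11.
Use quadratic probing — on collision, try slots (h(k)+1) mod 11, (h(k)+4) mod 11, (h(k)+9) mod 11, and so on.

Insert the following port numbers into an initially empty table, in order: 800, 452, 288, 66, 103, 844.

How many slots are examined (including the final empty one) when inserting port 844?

Insert 800: h=8, slot 8 empty → index 8.
Insert 452: h=1, slot 1 empty → index 1.
Insert 288: h=2, slot 2 empty → index 2.
Insert 66: h=0, slot 0 empty → index 0.
Insert 103: h=4, slot 4 empty → index 4.
Insert 844: h=8, slot 8 occupied → index 9.
Table: [66, 452, 288, -, 103, -, -, -, 800, 844, -]

2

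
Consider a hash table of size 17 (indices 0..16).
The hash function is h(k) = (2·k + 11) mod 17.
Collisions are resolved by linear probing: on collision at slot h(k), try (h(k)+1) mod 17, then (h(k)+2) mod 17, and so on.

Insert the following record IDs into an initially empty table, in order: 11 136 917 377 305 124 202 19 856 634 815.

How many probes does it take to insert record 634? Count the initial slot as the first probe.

2

11: h=16 => slot 16
136: h=11 => slot 11
917: h=9 => slot 9
377: h=0 => slot 0
305: h=9, probe 9,10 => slot 10
124: h=4 => slot 4
202: h=7 => slot 7
19: h=15 => slot 15
856: h=6 => slot 6
634: h=4, probe 4,5 => slot 5
815: h=9, probe 9,10,11,12 => slot 12
Table: [377, -, -, -, 124, 634, 856, 202, -, 917, 305, 136, 815, -, -, 19, 11]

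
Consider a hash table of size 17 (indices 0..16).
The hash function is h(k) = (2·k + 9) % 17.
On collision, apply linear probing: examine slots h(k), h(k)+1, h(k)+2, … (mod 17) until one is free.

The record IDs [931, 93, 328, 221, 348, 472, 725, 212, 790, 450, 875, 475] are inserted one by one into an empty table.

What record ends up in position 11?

Insert 931: h=1, slot 1 empty -> index 1.
Insert 93: h=8, slot 8 empty -> index 8.
Insert 328: h=2, slot 2 empty -> index 2.
Insert 221: h=9, slot 9 empty -> index 9.
Insert 348: h=8, slots 8,9 occupied -> index 10.
Insert 472: h=1, slots 1,2 occupied -> index 3.
Insert 725: h=14, slot 14 empty -> index 14.
Insert 212: h=8, slots 8,9,10 occupied -> index 11.
Insert 790: h=8, slots 8,9,10,11 occupied -> index 12.
Insert 450: h=8, slots 8,9,10,11,12 occupied -> index 13.
Insert 875: h=8, slots 8,9,10,11,12,13,14 occupied -> index 15.
Insert 475: h=7, slot 7 empty -> index 7.
Table: [., 931, 328, 472, ., ., ., 475, 93, 221, 348, 212, 790, 450, 725, 875, .]

212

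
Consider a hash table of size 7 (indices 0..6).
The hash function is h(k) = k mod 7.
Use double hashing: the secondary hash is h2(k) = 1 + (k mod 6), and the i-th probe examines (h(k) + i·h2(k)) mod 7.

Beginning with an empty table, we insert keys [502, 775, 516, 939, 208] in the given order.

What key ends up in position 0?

775

502 hashes to 5; slot 5 is free => place at 5.
775 hashes to 5, h2=2; 5 taken => place at 0.
516 hashes to 5, h2=1; 5 taken => place at 6.
939 hashes to 1; slot 1 is free => place at 1.
208 hashes to 5, h2=5; 5 taken => place at 3.
Table: [775, 939, _, 208, _, 502, 516]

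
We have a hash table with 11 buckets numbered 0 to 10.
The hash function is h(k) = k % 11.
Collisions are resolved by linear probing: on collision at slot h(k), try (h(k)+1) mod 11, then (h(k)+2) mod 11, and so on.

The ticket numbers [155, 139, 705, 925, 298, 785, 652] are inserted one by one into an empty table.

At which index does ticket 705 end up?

155: h=1 => slot 1
139: h=7 => slot 7
705: h=1, probe 1,2 => slot 2
925: h=1, probe 1,2,3 => slot 3
298: h=1, probe 1,2,3,4 => slot 4
785: h=4, probe 4,5 => slot 5
652: h=3, probe 3,4,5,6 => slot 6
Table: [., 155, 705, 925, 298, 785, 652, 139, ., ., .]

2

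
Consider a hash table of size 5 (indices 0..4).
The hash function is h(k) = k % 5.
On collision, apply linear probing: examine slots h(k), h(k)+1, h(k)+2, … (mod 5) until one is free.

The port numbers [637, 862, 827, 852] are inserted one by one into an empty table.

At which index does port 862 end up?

637 hashes to 2; slot 2 is free -> place at 2.
862 hashes to 2; 2 taken -> place at 3.
827 hashes to 2; 2,3 taken -> place at 4.
852 hashes to 2; 2,3,4 taken -> place at 0.
Table: [852, _, 637, 862, 827]

3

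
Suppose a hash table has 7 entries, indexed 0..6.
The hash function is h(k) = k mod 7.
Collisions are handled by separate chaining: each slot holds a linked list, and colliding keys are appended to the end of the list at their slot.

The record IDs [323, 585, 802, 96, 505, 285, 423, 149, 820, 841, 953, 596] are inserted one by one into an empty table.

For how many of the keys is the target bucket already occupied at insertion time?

7

323 → bucket 1
585 → bucket 4
802 → bucket 4 (collision)
96 → bucket 5
505 → bucket 1 (collision)
285 → bucket 5 (collision)
423 → bucket 3
149 → bucket 2
820 → bucket 1 (collision)
841 → bucket 1 (collision)
953 → bucket 1 (collision)
596 → bucket 1 (collision)
Final buckets:
0: —
1: 323 -> 505 -> 820 -> 841 -> 953 -> 596
2: 149
3: 423
4: 585 -> 802
5: 96 -> 285
6: —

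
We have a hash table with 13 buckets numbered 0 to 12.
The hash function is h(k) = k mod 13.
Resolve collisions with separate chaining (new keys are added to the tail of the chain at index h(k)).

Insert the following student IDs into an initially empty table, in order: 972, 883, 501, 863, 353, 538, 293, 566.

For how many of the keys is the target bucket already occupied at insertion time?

972 -> bucket 10
883 -> bucket 12
501 -> bucket 7
863 -> bucket 5
353 -> bucket 2
538 -> bucket 5 (collision)
293 -> bucket 7 (collision)
566 -> bucket 7 (collision)
Final buckets:
0: -
1: -
2: 353
3: -
4: -
5: 863 -> 538
6: -
7: 501 -> 293 -> 566
8: -
9: -
10: 972
11: -
12: 883

3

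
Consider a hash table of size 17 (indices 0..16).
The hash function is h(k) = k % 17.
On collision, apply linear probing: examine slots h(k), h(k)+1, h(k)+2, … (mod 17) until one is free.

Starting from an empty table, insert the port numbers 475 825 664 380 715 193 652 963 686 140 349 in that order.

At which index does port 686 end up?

10

Insert 475: h=16, slot 16 empty => index 16.
Insert 825: h=9, slot 9 empty => index 9.
Insert 664: h=1, slot 1 empty => index 1.
Insert 380: h=6, slot 6 empty => index 6.
Insert 715: h=1, slot 1 occupied => index 2.
Insert 193: h=6, slot 6 occupied => index 7.
Insert 652: h=6, slots 6,7 occupied => index 8.
Insert 963: h=11, slot 11 empty => index 11.
Insert 686: h=6, slots 6,7,8,9 occupied => index 10.
Insert 140: h=4, slot 4 empty => index 4.
Insert 349: h=9, slots 9,10,11 occupied => index 12.
Table: [., 664, 715, ., 140, ., 380, 193, 652, 825, 686, 963, 349, ., ., ., 475]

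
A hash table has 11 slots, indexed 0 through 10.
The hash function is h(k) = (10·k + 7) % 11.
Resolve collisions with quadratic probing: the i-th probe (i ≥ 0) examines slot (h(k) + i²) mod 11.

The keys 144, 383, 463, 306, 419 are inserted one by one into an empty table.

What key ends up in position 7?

463

144: h=6 → slot 6
383: h=9 → slot 9
463: h=6, probe 6,7 → slot 7
306: h=9, probe 9,10 → slot 10
419: h=6, probe 6,7,10,4 → slot 4
Table: [∅, ∅, ∅, ∅, 419, ∅, 144, 463, ∅, 383, 306]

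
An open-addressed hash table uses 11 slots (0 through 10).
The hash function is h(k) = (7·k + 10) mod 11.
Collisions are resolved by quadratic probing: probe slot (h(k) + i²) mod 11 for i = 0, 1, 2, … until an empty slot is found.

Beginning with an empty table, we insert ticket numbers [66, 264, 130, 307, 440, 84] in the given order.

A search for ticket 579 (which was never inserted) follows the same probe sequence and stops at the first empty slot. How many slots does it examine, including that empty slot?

Insert 66: h=10, slot 10 empty -> index 10.
Insert 264: h=10, slot 10 occupied -> index 0.
Insert 130: h=7, slot 7 empty -> index 7.
Insert 307: h=3, slot 3 empty -> index 3.
Insert 440: h=10, slots 10,0,3 occupied -> index 8.
Insert 84: h=4, slot 4 empty -> index 4.
Table: [264, —, —, 307, 84, —, —, 130, 440, —, 66]
Lookup 579: h=4, probe 4,5 → slot 5 empty, not found.

2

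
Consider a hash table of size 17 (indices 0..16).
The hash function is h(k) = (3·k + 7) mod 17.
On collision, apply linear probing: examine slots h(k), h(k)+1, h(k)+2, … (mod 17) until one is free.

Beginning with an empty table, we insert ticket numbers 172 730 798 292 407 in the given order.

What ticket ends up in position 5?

798

Insert 172: h=13, slot 13 empty → index 13.
Insert 730: h=4, slot 4 empty → index 4.
Insert 798: h=4, slot 4 occupied → index 5.
Insert 292: h=16, slot 16 empty → index 16.
Insert 407: h=4, slots 4,5 occupied → index 6.
Table: [-, -, -, -, 730, 798, 407, -, -, -, -, -, -, 172, -, -, 292]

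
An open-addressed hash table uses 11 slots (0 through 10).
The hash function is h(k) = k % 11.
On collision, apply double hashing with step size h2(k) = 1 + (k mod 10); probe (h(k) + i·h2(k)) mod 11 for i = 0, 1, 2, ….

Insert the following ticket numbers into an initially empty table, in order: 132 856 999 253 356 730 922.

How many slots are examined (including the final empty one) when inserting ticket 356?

3

132 hashes to 0; slot 0 is free → place at 0.
856 hashes to 9; slot 9 is free → place at 9.
999 hashes to 9, h2=10; 9 taken → place at 8.
253 hashes to 0, h2=4; 0 taken → place at 4.
356 hashes to 4, h2=7; 4,0 taken → place at 7.
730 hashes to 4, h2=1; 4 taken → place at 5.
922 hashes to 9, h2=3; 9 taken → place at 1.
Table: [132, 922, _, _, 253, 730, _, 356, 999, 856, _]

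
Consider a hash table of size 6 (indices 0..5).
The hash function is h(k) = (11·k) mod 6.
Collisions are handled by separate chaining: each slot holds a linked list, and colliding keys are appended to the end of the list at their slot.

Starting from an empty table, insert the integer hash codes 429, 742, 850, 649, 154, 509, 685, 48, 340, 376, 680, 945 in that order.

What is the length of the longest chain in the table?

Insert 429: h=3, bucket 3 empty → new chain.
Insert 742: h=2, bucket 2 empty → new chain.
Insert 850: h=2, bucket 2 nonempty → append to chain.
Insert 649: h=5, bucket 5 empty → new chain.
Insert 154: h=2, bucket 2 nonempty → append to chain.
Insert 509: h=1, bucket 1 empty → new chain.
Insert 685: h=5, bucket 5 nonempty → append to chain.
Insert 48: h=0, bucket 0 empty → new chain.
Insert 340: h=2, bucket 2 nonempty → append to chain.
Insert 376: h=2, bucket 2 nonempty → append to chain.
Insert 680: h=4, bucket 4 empty → new chain.
Insert 945: h=3, bucket 3 nonempty → append to chain.
Final buckets:
0: 48
1: 509
2: 742 -> 850 -> 154 -> 340 -> 376
3: 429 -> 945
4: 680
5: 649 -> 685

5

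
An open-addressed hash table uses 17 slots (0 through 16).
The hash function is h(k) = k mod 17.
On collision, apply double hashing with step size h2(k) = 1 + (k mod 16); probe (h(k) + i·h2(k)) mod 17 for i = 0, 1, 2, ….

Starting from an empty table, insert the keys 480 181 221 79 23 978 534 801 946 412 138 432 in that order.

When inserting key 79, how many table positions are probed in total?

480: h=4 -> slot 4
181: h=11 -> slot 11
221: h=0 -> slot 0
79: h=11, h2=16, probe 11,10 -> slot 10
23: h=6 -> slot 6
978: h=9 -> slot 9
534: h=7 -> slot 7
801: h=2 -> slot 2
946: h=11, h2=3, probe 11,14 -> slot 14
412: h=4, h2=13, probe 4,0,13 -> slot 13
138: h=2, h2=11, probe 2,13,7,1 -> slot 1
432: h=7, h2=1, probe 7,8 -> slot 8
Table: [221, 138, 801, ., 480, ., 23, 534, 432, 978, 79, 181, ., 412, 946, ., .]

2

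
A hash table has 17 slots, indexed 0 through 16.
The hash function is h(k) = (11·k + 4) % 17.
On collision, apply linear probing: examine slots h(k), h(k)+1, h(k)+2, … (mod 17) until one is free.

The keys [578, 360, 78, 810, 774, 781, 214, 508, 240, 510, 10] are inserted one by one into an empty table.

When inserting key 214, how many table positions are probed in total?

2

578 hashes to 4; slot 4 is free -> place at 4.
360 hashes to 3; slot 3 is free -> place at 3.
78 hashes to 12; slot 12 is free -> place at 12.
810 hashes to 6; slot 6 is free -> place at 6.
774 hashes to 1; slot 1 is free -> place at 1.
781 hashes to 10; slot 10 is free -> place at 10.
214 hashes to 12; 12 taken -> place at 13.
508 hashes to 16; slot 16 is free -> place at 16.
240 hashes to 9; slot 9 is free -> place at 9.
510 hashes to 4; 4 taken -> place at 5.
10 hashes to 12; 12,13 taken -> place at 14.
Table: [∅, 774, ∅, 360, 578, 510, 810, ∅, ∅, 240, 781, ∅, 78, 214, 10, ∅, 508]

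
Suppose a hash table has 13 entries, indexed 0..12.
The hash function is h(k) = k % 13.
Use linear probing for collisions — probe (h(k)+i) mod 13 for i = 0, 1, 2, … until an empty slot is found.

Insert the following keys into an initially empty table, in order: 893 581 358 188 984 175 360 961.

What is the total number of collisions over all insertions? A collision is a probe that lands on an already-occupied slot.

9

893: h=9 -> slot 9
581: h=9, probe 9,10 -> slot 10
358: h=7 -> slot 7
188: h=6 -> slot 6
984: h=9, probe 9,10,11 -> slot 11
175: h=6, probe 6,7,8 -> slot 8
360: h=9, probe 9,10,11,12 -> slot 12
961: h=12, probe 12,0 -> slot 0
Table: [961, -, -, -, -, -, 188, 358, 175, 893, 581, 984, 360]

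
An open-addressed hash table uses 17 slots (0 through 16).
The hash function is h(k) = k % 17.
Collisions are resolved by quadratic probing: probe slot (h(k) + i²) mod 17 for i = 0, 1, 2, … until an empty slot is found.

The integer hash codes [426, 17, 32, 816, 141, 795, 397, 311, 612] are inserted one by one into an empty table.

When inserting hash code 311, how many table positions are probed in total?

3

Insert 426: h=1, slot 1 empty -> index 1.
Insert 17: h=0, slot 0 empty -> index 0.
Insert 32: h=15, slot 15 empty -> index 15.
Insert 816: h=0, slots 0,1 occupied -> index 4.
Insert 141: h=5, slot 5 empty -> index 5.
Insert 795: h=13, slot 13 empty -> index 13.
Insert 397: h=6, slot 6 empty -> index 6.
Insert 311: h=5, slots 5,6 occupied -> index 9.
Insert 612: h=0, slots 0,1,4,9 occupied -> index 16.
Table: [17, 426, -, -, 816, 141, 397, -, -, 311, -, -, -, 795, -, 32, 612]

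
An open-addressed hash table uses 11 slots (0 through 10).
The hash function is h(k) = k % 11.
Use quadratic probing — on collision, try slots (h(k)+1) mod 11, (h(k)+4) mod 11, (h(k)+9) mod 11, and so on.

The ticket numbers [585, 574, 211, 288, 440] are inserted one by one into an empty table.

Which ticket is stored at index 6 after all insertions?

Insert 585: h=2, slot 2 empty -> index 2.
Insert 574: h=2, slot 2 occupied -> index 3.
Insert 211: h=2, slots 2,3 occupied -> index 6.
Insert 288: h=2, slots 2,3,6 occupied -> index 0.
Insert 440: h=0, slot 0 occupied -> index 1.
Table: [288, 440, 585, 574, ., ., 211, ., ., ., .]

211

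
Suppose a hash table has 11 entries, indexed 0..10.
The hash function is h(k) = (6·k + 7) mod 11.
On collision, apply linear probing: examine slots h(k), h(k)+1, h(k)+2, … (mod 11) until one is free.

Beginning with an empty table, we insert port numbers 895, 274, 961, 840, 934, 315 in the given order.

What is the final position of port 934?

2

895: h=9 => slot 9
274: h=1 => slot 1
961: h=9, probe 9,10 => slot 10
840: h=9, probe 9,10,0 => slot 0
934: h=1, probe 1,2 => slot 2
315: h=5 => slot 5
Table: [840, 274, 934, ., ., 315, ., ., ., 895, 961]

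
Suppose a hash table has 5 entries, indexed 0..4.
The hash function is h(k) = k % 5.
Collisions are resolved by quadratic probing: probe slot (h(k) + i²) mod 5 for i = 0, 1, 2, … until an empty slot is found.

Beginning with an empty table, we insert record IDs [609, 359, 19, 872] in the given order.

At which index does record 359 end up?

609: h=4 => slot 4
359: h=4, probe 4,0 => slot 0
19: h=4, probe 4,0,3 => slot 3
872: h=2 => slot 2
Table: [359, -, 872, 19, 609]

0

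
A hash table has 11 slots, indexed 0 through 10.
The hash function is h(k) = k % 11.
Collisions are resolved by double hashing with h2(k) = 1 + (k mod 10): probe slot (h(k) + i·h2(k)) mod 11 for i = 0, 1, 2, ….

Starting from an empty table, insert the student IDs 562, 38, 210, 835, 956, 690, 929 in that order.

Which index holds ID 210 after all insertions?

2

Insert 562: h=1, slot 1 empty -> index 1.
Insert 38: h=5, slot 5 empty -> index 5.
Insert 210: h=1, h2=1, slot 1 occupied -> index 2.
Insert 835: h=10, slot 10 empty -> index 10.
Insert 956: h=10, h2=7, slot 10 occupied -> index 6.
Insert 690: h=8, slot 8 empty -> index 8.
Insert 929: h=5, h2=10, slot 5 occupied -> index 4.
Table: [∅, 562, 210, ∅, 929, 38, 956, ∅, 690, ∅, 835]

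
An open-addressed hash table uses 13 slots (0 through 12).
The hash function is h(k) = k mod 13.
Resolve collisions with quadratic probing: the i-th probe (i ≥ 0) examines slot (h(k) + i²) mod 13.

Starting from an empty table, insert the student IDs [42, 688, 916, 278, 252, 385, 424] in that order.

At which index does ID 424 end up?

4

Insert 42: h=3, slot 3 empty → index 3.
Insert 688: h=12, slot 12 empty → index 12.
Insert 916: h=6, slot 6 empty → index 6.
Insert 278: h=5, slot 5 empty → index 5.
Insert 252: h=5, slots 5,6 occupied → index 9.
Insert 385: h=8, slot 8 empty → index 8.
Insert 424: h=8, slots 8,9,12 occupied → index 4.
Table: [-, -, -, 42, 424, 278, 916, -, 385, 252, -, -, 688]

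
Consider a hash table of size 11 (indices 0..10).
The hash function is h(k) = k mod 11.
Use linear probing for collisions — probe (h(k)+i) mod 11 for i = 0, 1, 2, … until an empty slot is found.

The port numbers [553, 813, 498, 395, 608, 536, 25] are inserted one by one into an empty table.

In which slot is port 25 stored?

6

553: h=3 => slot 3
813: h=10 => slot 10
498: h=3, probe 3,4 => slot 4
395: h=10, probe 10,0 => slot 0
608: h=3, probe 3,4,5 => slot 5
536: h=8 => slot 8
25: h=3, probe 3,4,5,6 => slot 6
Table: [395, ∅, ∅, 553, 498, 608, 25, ∅, 536, ∅, 813]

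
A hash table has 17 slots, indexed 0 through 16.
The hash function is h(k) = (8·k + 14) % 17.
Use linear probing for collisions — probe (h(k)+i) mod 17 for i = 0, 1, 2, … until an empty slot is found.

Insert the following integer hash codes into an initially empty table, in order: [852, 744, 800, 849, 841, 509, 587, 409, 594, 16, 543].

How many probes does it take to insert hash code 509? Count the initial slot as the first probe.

852: h=13 -> slot 13
744: h=16 -> slot 16
800: h=5 -> slot 5
849: h=6 -> slot 6
841: h=10 -> slot 10
509: h=6, probe 6,7 -> slot 7
587: h=1 -> slot 1
409: h=5, probe 5,6,7,8 -> slot 8
594: h=6, probe 6,7,8,9 -> slot 9
16: h=6, probe 6,7,8,9,10,11 -> slot 11
543: h=6, probe 6,7,8,9,10,11,12 -> slot 12
Table: [∅, 587, ∅, ∅, ∅, 800, 849, 509, 409, 594, 841, 16, 543, 852, ∅, ∅, 744]

2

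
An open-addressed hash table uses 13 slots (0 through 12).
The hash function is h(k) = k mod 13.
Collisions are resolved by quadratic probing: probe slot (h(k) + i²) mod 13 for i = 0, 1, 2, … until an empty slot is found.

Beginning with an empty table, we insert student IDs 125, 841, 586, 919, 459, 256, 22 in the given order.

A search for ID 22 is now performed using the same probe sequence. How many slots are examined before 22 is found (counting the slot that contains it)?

125: h=8 -> slot 8
841: h=9 -> slot 9
586: h=1 -> slot 1
919: h=9, probe 9,10 -> slot 10
459: h=4 -> slot 4
256: h=9, probe 9,10,0 -> slot 0
22: h=9, probe 9,10,0,5 -> slot 5
Table: [256, 586, ., ., 459, 22, ., ., 125, 841, 919, ., .]
Lookup 22: h=9, probe 9,10,0,5 → found at 5.

4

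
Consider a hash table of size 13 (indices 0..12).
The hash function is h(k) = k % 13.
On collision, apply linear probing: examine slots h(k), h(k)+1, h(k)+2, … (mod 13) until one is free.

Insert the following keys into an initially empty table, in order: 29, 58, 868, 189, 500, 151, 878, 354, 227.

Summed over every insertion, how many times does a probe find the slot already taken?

14

Insert 29: h=3, slot 3 empty => index 3.
Insert 58: h=6, slot 6 empty => index 6.
Insert 868: h=10, slot 10 empty => index 10.
Insert 189: h=7, slot 7 empty => index 7.
Insert 500: h=6, slots 6,7 occupied => index 8.
Insert 151: h=8, slot 8 occupied => index 9.
Insert 878: h=7, slots 7,8,9,10 occupied => index 11.
Insert 354: h=3, slot 3 occupied => index 4.
Insert 227: h=6, slots 6,7,8,9,10,11 occupied => index 12.
Table: [-, -, -, 29, 354, -, 58, 189, 500, 151, 868, 878, 227]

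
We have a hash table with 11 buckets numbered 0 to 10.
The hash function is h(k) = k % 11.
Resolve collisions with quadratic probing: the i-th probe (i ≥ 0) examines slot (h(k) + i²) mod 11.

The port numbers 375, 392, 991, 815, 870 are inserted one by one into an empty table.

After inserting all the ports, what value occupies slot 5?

815

375 hashes to 1; slot 1 is free → place at 1.
392 hashes to 7; slot 7 is free → place at 7.
991 hashes to 1; 1 taken → place at 2.
815 hashes to 1; 1,2 taken → place at 5.
870 hashes to 1; 1,2,5 taken → place at 10.
Table: [—, 375, 991, —, —, 815, —, 392, —, —, 870]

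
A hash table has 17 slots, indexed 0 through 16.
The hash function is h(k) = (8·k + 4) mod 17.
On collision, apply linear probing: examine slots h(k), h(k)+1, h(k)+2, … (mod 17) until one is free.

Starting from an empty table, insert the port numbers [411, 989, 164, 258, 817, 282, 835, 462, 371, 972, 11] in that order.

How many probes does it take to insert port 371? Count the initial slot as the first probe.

411: h=11 => slot 11
989: h=11, probe 11,12 => slot 12
164: h=7 => slot 7
258: h=11, probe 11,12,13 => slot 13
817: h=12, probe 12,13,14 => slot 14
282: h=16 => slot 16
835: h=3 => slot 3
462: h=11, probe 11,12,13,14,15 => slot 15
371: h=14, probe 14,15,16,0 => slot 0
972: h=11, probe 11,12,13,14,15,16,0,1 => slot 1
11: h=7, probe 7,8 => slot 8
Table: [371, 972, ∅, 835, ∅, ∅, ∅, 164, 11, ∅, ∅, 411, 989, 258, 817, 462, 282]

4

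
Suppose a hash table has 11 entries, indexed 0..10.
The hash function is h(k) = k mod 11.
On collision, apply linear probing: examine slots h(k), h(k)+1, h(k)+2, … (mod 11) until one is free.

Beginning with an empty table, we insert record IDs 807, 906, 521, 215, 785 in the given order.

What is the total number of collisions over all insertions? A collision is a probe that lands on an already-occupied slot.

807 hashes to 4; slot 4 is free → place at 4.
906 hashes to 4; 4 taken → place at 5.
521 hashes to 4; 4,5 taken → place at 6.
215 hashes to 6; 6 taken → place at 7.
785 hashes to 4; 4,5,6,7 taken → place at 8.
Table: [-, -, -, -, 807, 906, 521, 215, 785, -, -]

8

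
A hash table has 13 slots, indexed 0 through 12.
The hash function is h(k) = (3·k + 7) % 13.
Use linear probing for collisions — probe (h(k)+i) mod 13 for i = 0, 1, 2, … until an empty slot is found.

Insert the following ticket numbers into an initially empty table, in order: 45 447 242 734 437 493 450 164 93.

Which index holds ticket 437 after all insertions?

6

Insert 45: h=12, slot 12 empty => index 12.
Insert 447: h=9, slot 9 empty => index 9.
Insert 242: h=5, slot 5 empty => index 5.
Insert 734: h=12, slot 12 occupied => index 0.
Insert 437: h=5, slot 5 occupied => index 6.
Insert 493: h=4, slot 4 empty => index 4.
Insert 450: h=5, slots 5,6 occupied => index 7.
Insert 164: h=5, slots 5,6,7 occupied => index 8.
Insert 93: h=0, slot 0 occupied => index 1.
Table: [734, 93, —, —, 493, 242, 437, 450, 164, 447, —, —, 45]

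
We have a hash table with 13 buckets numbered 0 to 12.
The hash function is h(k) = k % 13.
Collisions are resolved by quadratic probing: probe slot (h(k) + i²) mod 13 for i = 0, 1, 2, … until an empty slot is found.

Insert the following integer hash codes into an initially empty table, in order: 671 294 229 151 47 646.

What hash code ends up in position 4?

Insert 671: h=8, slot 8 empty → index 8.
Insert 294: h=8, slot 8 occupied → index 9.
Insert 229: h=8, slots 8,9 occupied → index 12.
Insert 151: h=8, slots 8,9,12 occupied → index 4.
Insert 47: h=8, slots 8,9,12,4 occupied → index 11.
Insert 646: h=9, slot 9 occupied → index 10.
Table: [∅, ∅, ∅, ∅, 151, ∅, ∅, ∅, 671, 294, 646, 47, 229]

151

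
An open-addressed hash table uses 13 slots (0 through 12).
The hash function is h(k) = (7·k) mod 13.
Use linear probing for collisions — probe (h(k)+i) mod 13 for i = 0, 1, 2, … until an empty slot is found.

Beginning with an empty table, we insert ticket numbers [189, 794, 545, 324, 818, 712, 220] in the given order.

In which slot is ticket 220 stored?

11

189 hashes to 10; slot 10 is free → place at 10.
794 hashes to 7; slot 7 is free → place at 7.
545 hashes to 6; slot 6 is free → place at 6.
324 hashes to 6; 6,7 taken → place at 8.
818 hashes to 6; 6,7,8 taken → place at 9.
712 hashes to 5; slot 5 is free → place at 5.
220 hashes to 6; 6,7,8,9,10 taken → place at 11.
Table: [-, -, -, -, -, 712, 545, 794, 324, 818, 189, 220, -]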